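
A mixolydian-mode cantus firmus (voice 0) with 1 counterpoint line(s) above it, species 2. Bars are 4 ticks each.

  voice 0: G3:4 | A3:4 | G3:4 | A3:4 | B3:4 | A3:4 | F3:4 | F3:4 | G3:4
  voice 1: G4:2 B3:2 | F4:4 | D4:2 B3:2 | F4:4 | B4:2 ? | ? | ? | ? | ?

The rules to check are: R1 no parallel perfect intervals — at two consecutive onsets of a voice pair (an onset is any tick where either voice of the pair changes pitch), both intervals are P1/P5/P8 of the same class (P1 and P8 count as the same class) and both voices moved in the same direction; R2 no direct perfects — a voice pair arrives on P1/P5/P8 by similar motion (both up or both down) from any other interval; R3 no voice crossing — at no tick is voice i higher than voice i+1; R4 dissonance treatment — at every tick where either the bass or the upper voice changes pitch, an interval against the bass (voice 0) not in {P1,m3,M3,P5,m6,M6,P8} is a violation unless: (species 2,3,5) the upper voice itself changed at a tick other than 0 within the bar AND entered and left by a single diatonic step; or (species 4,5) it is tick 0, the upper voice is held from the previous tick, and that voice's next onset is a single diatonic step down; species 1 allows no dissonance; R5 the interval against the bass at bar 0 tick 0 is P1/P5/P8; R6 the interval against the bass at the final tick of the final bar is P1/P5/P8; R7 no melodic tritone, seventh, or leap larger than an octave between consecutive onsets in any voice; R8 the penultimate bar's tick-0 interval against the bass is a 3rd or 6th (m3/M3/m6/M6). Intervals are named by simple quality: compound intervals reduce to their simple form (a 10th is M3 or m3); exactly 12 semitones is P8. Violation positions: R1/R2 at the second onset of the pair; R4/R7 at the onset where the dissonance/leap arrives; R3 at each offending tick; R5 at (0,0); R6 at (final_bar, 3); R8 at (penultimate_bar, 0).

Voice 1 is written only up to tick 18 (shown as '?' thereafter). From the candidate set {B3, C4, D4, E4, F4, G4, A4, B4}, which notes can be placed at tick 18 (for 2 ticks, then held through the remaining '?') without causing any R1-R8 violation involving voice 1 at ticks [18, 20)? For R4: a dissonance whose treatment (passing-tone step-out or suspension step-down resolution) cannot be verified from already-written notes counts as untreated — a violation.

B3: legal
C4: violates R4,R7
D4: legal
E4: violates R4
F4: violates R4,R7
G4: legal
A4: violates R4
B4: legal

{B3, B4, D4, G4}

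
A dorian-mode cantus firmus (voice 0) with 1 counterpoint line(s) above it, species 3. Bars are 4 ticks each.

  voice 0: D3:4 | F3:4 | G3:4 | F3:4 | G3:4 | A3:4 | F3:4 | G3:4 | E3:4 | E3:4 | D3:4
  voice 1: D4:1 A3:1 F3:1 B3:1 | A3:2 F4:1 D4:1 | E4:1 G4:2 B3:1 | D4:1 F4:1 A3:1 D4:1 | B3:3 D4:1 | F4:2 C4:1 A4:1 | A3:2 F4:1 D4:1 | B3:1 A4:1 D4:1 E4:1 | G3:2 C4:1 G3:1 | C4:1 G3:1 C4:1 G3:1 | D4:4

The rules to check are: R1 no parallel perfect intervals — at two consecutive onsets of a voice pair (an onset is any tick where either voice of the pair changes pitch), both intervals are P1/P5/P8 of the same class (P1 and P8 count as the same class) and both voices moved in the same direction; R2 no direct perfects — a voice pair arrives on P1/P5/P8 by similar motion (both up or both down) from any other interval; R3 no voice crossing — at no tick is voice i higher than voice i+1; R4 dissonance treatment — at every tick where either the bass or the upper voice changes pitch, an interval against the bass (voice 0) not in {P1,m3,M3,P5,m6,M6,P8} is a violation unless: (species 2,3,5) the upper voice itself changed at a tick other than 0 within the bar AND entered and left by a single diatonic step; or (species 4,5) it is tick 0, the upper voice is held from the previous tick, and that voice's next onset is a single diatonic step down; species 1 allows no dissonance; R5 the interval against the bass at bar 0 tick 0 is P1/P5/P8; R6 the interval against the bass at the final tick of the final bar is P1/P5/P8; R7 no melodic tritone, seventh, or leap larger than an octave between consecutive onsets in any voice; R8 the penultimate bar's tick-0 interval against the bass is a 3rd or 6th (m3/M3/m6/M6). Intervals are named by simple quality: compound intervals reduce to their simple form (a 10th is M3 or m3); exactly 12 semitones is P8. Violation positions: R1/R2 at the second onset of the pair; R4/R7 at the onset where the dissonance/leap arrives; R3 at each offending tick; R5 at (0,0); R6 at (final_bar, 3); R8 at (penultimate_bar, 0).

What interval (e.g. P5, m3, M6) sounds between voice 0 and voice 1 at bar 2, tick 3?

voice 0=G3 voice 1=B3 -> M3

M3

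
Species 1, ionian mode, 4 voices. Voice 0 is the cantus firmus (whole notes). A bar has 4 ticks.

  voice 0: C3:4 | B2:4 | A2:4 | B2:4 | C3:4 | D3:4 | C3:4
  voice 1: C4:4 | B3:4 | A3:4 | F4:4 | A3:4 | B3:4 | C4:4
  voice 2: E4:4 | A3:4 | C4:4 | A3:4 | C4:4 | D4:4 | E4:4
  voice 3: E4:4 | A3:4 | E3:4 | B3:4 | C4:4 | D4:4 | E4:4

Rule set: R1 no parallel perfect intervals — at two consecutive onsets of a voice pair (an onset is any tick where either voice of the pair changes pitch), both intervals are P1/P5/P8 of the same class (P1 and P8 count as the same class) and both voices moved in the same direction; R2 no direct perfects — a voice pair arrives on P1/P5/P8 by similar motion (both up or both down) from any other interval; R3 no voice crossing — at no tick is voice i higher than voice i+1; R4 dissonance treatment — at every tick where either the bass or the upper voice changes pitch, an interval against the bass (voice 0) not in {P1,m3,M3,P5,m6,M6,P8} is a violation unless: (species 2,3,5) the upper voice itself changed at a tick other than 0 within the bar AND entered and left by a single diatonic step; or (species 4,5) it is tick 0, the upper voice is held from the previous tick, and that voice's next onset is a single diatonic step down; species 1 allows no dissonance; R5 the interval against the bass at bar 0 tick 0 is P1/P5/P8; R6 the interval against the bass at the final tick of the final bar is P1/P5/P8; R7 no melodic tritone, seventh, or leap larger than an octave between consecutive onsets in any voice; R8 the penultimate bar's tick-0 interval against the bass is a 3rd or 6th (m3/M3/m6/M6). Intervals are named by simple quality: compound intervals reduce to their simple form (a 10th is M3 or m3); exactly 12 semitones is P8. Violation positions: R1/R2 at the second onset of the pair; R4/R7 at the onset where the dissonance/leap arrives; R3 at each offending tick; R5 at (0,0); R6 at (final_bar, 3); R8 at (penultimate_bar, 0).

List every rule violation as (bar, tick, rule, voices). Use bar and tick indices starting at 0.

(0, 0, R5, (0, 2))
(0, 0, R5, (0, 3))
(1, 0, R1, (0, 1))
(1, 0, R1, (2, 3))
(1, 0, R3, (1, 2))
(1, 0, R4, (0, 2))
(1, 0, R4, (0, 3))
(1, 1, R3, (1, 2))
(1, 2, R3, (1, 2))
(1, 3, R3, (1, 2))
(2, 0, R1, (0, 1))
(2, 0, R2, (0, 3))
(2, 0, R3, (2, 3))
(2, 1, R3, (2, 3))
(2, 2, R3, (2, 3))
(2, 3, R3, (2, 3))
(3, 0, R2, (0, 3))
(3, 0, R3, (1, 2))
(3, 0, R4, (0, 1))
(3, 0, R4, (0, 2))
(3, 1, R3, (1, 2))
(3, 2, R3, (1, 2))
(3, 3, R3, (1, 2))
(4, 0, R1, (0, 3))
(4, 0, R2, (0, 2))
(4, 0, R2, (2, 3))
(5, 0, R1, (0, 2))
(5, 0, R1, (0, 3))
(5, 0, R1, (2, 3))
(5, 0, R8, (0, 2))
(5, 0, R8, (0, 3))
(6, 0, R1, (2, 3))
(6, 3, R6, (0, 2))
(6, 3, R6, (0, 3))

bar 0: v0=C3 v1=C4 v2=E4 v3=E4 downbeat M3
bar 1: v0=B2 v1=B3 v2=A3 v3=A3 downbeat m7
bar 2: v0=A2 v1=A3 v2=C4 v3=E3 downbeat P5
bar 3: v0=B2 v1=F4 v2=A3 v3=B3 downbeat P8
bar 4: v0=C3 v1=A3 v2=C4 v3=C4 downbeat P8
bar 5: v0=D3 v1=B3 v2=D4 v3=D4 downbeat P8
bar 6: v0=C3 v1=C4 v2=E4 v3=E4 downbeat M3
  -> R5 @ bar 0 tick 0 v(0, 2): opens on M3
  -> R5 @ bar 0 tick 0 v(0, 3): opens on M3
  -> R1 @ bar 1 tick 0 v(0, 1): C3/C4 P8 -> B2/B3 P8 similar
  -> R1 @ bar 1 tick 0 v(2, 3): E4/E4 P1 -> A3/A3 P1 similar
  -> R3 @ bar 1 tick 0 v(1, 2): B3 above A3
  -> R4 @ bar 1 tick 0 v(0, 2): B2/A3 m7 untreated
  -> R4 @ bar 1 tick 0 v(0, 3): B2/A3 m7 untreated
  -> R3 @ bar 1 tick 1 v(1, 2): B3 above A3
  -> R3 @ bar 1 tick 2 v(1, 2): B3 above A3
  -> R3 @ bar 1 tick 3 v(1, 2): B3 above A3
  -> R1 @ bar 2 tick 0 v(0, 1): B2/B3 P8 -> A2/A3 P8 similar
  -> R2 @ bar 2 tick 0 v(0, 3): B2/A3 m7 -> A2/E3 P5 similar
  -> R3 @ bar 2 tick 0 v(2, 3): C4 above E3
  -> R3 @ bar 2 tick 1 v(2, 3): C4 above E3
  -> R3 @ bar 2 tick 2 v(2, 3): C4 above E3
  -> R3 @ bar 2 tick 3 v(2, 3): C4 above E3
  -> R2 @ bar 3 tick 0 v(0, 3): A2/E3 P5 -> B2/B3 P8 similar
  -> R3 @ bar 3 tick 0 v(1, 2): F4 above A3
  -> R4 @ bar 3 tick 0 v(0, 1): B2/F4 TT untreated
  -> R4 @ bar 3 tick 0 v(0, 2): B2/A3 m7 untreated
  -> R3 @ bar 3 tick 1 v(1, 2): F4 above A3
  -> R3 @ bar 3 tick 2 v(1, 2): F4 above A3
  -> R3 @ bar 3 tick 3 v(1, 2): F4 above A3
  -> R1 @ bar 4 tick 0 v(0, 3): B2/B3 P8 -> C3/C4 P8 similar
  -> R2 @ bar 4 tick 0 v(0, 2): B2/A3 m7 -> C3/C4 P8 similar
  -> R2 @ bar 4 tick 0 v(2, 3): A3/B3 M2 -> C4/C4 P1 similar
  -> R1 @ bar 5 tick 0 v(0, 2): C3/C4 P8 -> D3/D4 P8 similar
  -> R1 @ bar 5 tick 0 v(0, 3): C3/C4 P8 -> D3/D4 P8 similar
  -> R1 @ bar 5 tick 0 v(2, 3): C4/C4 P1 -> D4/D4 P1 similar
  -> R8 @ bar 5 tick 0 v(0, 2): penult P8 not 3rd/6th
  -> R8 @ bar 5 tick 0 v(0, 3): penult P8 not 3rd/6th
  -> R1 @ bar 6 tick 0 v(2, 3): D4/D4 P1 -> E4/E4 P1 similar
  -> R6 @ bar 6 tick 3 v(0, 2): closes on M3
  -> R6 @ bar 6 tick 3 v(0, 3): closes on M3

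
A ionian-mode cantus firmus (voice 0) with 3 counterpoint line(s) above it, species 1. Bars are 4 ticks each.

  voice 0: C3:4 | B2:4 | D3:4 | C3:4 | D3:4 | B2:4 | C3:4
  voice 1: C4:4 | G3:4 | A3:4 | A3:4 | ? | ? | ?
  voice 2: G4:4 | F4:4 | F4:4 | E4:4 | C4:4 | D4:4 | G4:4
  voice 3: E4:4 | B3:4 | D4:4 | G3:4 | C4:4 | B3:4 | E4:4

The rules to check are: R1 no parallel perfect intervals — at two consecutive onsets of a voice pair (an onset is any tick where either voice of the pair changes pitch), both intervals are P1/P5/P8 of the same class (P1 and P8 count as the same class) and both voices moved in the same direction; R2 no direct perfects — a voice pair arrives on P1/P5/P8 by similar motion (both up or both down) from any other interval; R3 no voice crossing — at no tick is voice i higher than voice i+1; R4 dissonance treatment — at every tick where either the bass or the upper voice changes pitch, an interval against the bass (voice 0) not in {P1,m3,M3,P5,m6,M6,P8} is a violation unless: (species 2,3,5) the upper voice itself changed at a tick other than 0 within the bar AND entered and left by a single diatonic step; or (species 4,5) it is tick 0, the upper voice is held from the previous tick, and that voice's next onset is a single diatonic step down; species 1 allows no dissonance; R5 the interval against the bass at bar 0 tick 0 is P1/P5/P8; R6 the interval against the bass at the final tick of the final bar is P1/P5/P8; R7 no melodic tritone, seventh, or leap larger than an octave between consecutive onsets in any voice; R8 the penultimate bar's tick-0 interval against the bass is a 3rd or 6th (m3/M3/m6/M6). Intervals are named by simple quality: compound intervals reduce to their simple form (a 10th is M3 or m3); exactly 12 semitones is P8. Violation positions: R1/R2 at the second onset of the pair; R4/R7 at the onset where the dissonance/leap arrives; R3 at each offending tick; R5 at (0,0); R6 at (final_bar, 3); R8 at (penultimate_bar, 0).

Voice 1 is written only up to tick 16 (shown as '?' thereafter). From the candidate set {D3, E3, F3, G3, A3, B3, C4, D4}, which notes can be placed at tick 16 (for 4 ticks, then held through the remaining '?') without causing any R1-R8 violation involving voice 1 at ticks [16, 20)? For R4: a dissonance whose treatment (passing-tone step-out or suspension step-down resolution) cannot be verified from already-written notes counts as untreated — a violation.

{A3, B3, D3}

D3: legal
E3: violates R4
F3: violates R1
G3: violates R4
A3: legal
B3: legal
C4: violates R2,R4
D4: violates R2,R3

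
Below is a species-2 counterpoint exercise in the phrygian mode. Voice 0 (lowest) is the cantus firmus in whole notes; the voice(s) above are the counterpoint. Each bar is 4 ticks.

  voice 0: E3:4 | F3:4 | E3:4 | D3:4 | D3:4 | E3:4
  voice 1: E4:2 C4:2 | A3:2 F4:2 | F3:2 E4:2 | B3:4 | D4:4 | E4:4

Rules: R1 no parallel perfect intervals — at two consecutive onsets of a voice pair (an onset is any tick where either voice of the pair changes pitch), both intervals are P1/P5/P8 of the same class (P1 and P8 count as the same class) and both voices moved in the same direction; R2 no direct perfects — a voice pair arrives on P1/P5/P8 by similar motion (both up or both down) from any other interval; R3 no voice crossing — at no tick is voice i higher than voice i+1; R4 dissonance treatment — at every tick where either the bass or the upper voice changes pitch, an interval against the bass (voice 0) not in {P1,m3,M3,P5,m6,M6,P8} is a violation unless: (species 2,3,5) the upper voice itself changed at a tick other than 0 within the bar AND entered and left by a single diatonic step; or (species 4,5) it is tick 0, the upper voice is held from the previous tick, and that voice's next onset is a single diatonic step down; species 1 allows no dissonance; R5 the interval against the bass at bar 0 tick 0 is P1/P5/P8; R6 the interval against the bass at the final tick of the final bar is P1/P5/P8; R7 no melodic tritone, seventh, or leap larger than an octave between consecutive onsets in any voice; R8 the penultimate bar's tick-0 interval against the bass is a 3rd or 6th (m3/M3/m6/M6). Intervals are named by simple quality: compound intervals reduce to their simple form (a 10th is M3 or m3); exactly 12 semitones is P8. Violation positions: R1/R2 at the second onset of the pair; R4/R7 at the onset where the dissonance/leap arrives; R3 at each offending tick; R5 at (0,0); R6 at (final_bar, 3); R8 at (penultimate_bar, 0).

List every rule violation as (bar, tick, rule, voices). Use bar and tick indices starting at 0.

bar 0: v0=E3 v1=E4 downbeat P8
bar 1: v0=F3 v1=A3 downbeat M3
bar 2: v0=E3 v1=F3 downbeat m2
bar 3: v0=D3 v1=B3 downbeat M6
bar 4: v0=D3 v1=D4 downbeat P8
bar 5: v0=E3 v1=E4 downbeat P8
  -> R4 @ bar 2 tick 0 v(0, 1): E3/F3 m2 untreated
  -> R7 @ bar 2 tick 2 v(1,): F3->E4 leap 11st
  -> R8 @ bar 4 tick 0 v(0, 1): penult P8 not 3rd/6th
  -> R1 @ bar 5 tick 0 v(0, 1): D3/D4 P8 -> E3/E4 P8 similar

(2, 0, R4, (0, 1))
(2, 2, R7, (1,))
(4, 0, R8, (0, 1))
(5, 0, R1, (0, 1))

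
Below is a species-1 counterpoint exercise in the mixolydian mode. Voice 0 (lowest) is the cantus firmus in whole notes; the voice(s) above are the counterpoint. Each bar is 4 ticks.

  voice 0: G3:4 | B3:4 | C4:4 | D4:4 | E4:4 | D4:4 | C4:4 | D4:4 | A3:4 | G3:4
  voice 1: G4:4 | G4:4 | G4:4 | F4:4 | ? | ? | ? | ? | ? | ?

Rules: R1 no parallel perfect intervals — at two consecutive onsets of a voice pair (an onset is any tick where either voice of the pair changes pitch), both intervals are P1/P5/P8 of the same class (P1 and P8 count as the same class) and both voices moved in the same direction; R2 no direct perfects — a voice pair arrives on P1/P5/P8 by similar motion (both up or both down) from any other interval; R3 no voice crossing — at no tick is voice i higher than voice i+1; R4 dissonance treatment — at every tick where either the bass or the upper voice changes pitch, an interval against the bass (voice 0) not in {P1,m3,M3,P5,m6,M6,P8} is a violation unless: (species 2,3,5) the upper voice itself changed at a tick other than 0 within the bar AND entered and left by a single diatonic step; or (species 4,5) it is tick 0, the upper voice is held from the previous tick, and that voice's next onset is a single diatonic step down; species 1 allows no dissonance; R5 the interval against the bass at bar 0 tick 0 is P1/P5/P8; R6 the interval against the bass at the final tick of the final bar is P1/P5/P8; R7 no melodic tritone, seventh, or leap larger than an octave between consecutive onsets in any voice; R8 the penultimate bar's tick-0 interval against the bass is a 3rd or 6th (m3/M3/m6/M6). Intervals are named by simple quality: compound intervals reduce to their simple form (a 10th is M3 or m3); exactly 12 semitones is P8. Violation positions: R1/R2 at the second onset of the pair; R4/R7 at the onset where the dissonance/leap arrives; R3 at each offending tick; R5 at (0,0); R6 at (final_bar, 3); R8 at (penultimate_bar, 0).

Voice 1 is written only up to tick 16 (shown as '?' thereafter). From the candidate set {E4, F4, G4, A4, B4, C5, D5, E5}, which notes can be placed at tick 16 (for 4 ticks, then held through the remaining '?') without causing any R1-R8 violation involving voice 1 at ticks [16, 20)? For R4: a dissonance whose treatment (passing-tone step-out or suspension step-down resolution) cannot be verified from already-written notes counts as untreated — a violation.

E4: legal
F4: violates R4
G4: legal
A4: violates R4
B4: violates R2,R7
C5: legal
D5: violates R4
E5: violates R2,R7

{C5, E4, G4}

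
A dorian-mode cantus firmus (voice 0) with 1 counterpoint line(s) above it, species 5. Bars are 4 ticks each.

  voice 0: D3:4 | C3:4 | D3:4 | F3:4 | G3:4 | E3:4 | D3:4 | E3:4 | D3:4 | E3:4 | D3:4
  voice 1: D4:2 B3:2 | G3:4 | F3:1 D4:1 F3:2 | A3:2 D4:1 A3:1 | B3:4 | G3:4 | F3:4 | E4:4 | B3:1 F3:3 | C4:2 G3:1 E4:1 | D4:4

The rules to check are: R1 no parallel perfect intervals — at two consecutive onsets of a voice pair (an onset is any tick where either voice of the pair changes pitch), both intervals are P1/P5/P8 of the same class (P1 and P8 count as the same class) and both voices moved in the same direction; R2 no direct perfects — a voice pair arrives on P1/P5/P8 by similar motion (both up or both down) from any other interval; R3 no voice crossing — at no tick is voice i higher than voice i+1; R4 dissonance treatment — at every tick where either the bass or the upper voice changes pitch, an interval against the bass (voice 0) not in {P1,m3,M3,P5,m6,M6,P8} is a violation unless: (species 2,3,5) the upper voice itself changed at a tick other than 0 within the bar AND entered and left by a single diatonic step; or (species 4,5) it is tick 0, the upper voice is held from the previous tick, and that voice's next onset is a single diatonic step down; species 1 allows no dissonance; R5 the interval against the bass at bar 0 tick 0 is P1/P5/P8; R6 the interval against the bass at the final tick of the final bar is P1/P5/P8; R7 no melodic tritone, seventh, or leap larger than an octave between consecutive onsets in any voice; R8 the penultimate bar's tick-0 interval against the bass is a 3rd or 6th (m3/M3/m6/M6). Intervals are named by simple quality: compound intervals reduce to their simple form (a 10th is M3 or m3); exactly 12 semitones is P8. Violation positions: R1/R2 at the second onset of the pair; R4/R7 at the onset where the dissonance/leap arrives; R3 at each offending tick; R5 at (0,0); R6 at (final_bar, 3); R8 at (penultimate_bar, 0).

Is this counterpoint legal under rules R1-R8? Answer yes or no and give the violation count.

No (5 violations)

bar 0: v0=D3 v1=D4 (P8)
bar 1: v0=C3 v1=G3 (P5)
bar 2: v0=D3 v1=F3 (m3)
bar 3: v0=F3 v1=A3 (M3)
bar 4: v0=G3 v1=B3 (M3)
bar 5: v0=E3 v1=G3 (m3)
bar 6: v0=D3 v1=F3 (m3)
bar 7: v0=E3 v1=E4 (P8)
bar 8: v0=D3 v1=B3 (M6)
bar 9: v0=E3 v1=C4 (m6)
bar 10: v0=D3 v1=D4 (P8)
  R2 @ bar1.0: D3/B3 M6 -> C3/G3 P5 similar
  R2 @ bar7.0: D3/F3 m3 -> E3/E4 P8 similar
  R7 @ bar7.0: F3->E4 leap 11st
  R7 @ bar8.1: B3->F3 leap 6st
  R1 @ bar10.0: E3/E4 P8 -> D3/D4 P8 similar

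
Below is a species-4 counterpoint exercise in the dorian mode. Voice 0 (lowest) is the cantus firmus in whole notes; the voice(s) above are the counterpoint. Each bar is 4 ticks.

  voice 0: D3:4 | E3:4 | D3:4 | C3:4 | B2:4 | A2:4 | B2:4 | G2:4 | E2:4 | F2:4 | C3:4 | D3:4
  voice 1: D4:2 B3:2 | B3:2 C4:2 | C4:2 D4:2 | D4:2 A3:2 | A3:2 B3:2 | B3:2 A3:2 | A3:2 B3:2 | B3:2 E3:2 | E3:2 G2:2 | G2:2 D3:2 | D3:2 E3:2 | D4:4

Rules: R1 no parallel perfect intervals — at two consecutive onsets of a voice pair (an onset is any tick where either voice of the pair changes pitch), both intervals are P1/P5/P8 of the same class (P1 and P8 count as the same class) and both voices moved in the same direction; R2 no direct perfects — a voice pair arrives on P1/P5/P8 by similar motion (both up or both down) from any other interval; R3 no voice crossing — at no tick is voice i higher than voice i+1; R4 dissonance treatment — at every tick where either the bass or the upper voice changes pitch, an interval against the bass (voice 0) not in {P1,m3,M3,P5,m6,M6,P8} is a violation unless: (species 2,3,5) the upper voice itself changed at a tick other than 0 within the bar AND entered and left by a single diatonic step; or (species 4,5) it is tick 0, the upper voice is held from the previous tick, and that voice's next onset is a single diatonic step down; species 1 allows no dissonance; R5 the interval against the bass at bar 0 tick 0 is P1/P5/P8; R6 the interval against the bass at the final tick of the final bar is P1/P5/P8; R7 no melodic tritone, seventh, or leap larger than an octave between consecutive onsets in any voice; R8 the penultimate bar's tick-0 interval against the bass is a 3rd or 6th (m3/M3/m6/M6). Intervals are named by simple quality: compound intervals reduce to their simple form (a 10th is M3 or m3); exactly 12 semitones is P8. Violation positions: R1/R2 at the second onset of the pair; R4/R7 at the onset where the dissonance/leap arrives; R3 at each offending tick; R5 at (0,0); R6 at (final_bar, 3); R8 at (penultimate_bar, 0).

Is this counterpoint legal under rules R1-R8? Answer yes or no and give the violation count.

No (9 violations)

bar 0: v0=D3 v1=D4 (P8)
bar 1: v0=E3 v1=B3 (P5)
bar 2: v0=D3 v1=C4 (m7)
bar 3: v0=C3 v1=D4 (M2)
bar 4: v0=B2 v1=A3 (m7)
bar 5: v0=A2 v1=B3 (M2)
bar 6: v0=B2 v1=A3 (m7)
bar 7: v0=G2 v1=B3 (M3)
bar 8: v0=E2 v1=E3 (P8)
bar 9: v0=F2 v1=G2 (M2)
bar 10: v0=C3 v1=D3 (M2)
bar 11: v0=D3 v1=D4 (P8)
  R4 @ bar2.0: D3/C4 m7 untreated
  R4 @ bar3.0: C3/D4 M2 untreated
  R4 @ bar4.0: B2/A3 m7 untreated
  R4 @ bar6.0: B2/A3 m7 untreated
  R4 @ bar9.0: F2/G2 M2 untreated
  R4 @ bar10.0: C3/D3 M2 untreated
  R8 @ bar10.0: penult M2 not 3rd/6th
  R2 @ bar11.0: C3/E3 M3 -> D3/D4 P8 similar
  R7 @ bar11.0: E3->D4 leap 10st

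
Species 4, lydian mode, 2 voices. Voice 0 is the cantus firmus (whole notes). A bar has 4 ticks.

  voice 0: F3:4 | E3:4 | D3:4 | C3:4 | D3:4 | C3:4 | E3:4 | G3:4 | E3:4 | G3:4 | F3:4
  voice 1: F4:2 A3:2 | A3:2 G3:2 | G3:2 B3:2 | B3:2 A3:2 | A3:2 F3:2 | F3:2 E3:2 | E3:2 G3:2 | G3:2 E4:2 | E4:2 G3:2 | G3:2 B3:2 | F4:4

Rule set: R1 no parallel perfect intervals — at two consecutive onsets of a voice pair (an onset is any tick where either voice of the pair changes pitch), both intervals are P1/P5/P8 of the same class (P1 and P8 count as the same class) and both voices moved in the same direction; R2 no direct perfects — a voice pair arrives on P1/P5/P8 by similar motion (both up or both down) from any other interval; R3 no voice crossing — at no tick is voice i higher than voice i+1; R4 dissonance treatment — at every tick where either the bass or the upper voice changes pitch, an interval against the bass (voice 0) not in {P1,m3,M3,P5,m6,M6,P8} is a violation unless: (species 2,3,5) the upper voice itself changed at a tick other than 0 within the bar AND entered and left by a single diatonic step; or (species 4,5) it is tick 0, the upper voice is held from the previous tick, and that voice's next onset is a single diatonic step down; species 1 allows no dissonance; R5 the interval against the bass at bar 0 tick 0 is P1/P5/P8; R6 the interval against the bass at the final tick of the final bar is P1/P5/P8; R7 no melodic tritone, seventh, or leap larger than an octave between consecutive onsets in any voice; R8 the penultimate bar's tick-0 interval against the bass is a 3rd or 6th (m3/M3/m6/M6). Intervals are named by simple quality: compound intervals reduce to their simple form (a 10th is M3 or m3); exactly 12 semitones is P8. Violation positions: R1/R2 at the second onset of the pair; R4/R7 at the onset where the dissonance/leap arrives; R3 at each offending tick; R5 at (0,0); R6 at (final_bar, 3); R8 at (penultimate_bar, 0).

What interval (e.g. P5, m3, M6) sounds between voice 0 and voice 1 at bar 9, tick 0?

voice 0=G3 voice 1=G3 -> P1

P1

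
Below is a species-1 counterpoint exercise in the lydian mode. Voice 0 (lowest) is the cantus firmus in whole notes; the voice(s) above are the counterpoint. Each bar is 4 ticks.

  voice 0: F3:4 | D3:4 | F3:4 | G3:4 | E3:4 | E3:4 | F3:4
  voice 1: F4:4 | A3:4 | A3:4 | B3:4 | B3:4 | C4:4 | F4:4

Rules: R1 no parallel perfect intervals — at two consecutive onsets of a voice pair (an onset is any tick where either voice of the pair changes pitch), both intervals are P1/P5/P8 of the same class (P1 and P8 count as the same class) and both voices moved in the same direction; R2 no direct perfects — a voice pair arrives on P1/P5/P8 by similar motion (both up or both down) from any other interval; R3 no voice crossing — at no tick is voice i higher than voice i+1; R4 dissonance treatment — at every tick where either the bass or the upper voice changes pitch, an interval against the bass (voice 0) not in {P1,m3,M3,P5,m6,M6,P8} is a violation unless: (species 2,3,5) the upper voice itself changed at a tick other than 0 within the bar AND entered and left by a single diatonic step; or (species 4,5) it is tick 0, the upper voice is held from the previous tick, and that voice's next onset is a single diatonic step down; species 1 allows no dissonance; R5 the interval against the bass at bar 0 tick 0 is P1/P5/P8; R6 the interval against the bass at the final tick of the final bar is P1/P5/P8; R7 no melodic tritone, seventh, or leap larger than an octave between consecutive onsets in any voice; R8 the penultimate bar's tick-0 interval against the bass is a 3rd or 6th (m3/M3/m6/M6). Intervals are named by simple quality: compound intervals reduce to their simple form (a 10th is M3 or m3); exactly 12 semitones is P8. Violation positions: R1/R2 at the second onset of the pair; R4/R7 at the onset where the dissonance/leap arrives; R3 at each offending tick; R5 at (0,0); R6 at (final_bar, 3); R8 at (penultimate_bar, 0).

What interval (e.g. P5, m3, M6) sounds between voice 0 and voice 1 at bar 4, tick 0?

P5

voice 0=E3 voice 1=B3 -> P5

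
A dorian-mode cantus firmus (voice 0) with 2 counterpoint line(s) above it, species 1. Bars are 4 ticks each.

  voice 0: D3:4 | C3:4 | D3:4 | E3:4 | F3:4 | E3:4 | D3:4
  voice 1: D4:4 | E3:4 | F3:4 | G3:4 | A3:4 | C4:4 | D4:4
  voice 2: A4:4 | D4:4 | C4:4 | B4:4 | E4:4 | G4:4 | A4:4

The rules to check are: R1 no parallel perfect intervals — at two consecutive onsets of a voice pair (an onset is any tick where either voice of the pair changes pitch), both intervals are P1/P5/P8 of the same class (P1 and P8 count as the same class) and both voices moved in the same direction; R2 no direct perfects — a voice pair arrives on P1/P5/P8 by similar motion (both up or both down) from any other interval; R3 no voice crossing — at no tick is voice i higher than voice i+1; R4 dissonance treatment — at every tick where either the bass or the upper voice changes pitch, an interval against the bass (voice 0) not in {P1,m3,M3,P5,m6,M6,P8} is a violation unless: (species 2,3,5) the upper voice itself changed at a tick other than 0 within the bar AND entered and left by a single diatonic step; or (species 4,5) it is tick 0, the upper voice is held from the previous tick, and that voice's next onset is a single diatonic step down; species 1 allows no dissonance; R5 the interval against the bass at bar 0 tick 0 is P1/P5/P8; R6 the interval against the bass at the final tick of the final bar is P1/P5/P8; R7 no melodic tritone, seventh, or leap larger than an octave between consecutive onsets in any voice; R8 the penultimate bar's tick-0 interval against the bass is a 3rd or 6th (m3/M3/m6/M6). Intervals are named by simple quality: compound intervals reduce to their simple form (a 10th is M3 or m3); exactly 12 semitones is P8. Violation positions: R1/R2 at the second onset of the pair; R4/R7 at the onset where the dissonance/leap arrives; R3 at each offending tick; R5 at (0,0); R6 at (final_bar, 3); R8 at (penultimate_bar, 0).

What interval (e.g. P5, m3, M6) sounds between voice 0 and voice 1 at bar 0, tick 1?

voice 0=D3 voice 1=D4 -> P8

P8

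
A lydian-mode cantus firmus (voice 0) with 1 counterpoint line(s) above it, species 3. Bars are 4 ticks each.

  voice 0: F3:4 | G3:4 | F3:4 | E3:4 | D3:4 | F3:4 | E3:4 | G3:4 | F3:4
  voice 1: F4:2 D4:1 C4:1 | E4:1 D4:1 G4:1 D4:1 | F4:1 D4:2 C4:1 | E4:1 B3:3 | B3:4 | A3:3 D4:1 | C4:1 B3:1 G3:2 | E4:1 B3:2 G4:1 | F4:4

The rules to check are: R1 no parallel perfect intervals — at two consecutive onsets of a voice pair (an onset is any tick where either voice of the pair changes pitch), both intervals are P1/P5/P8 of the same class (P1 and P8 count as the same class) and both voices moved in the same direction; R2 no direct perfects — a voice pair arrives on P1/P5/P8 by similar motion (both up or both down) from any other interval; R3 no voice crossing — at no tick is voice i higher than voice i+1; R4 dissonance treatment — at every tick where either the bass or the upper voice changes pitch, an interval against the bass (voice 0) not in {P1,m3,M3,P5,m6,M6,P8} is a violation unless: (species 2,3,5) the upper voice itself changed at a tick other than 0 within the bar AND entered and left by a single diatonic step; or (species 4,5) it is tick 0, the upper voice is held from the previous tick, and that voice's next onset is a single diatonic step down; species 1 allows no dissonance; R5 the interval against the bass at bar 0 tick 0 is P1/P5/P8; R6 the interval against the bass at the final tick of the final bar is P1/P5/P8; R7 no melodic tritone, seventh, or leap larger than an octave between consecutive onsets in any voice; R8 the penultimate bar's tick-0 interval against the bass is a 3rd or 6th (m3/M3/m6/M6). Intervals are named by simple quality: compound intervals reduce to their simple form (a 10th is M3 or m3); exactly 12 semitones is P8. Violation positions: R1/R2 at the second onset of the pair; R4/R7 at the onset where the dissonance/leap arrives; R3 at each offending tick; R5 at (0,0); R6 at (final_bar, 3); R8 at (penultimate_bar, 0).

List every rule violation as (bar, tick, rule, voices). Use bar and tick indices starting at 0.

(8, 0, R1, (0, 1))

bar 0: v0=F3 v1=F4 downbeat P8
bar 1: v0=G3 v1=E4 downbeat M6
bar 2: v0=F3 v1=F4 downbeat P8
bar 3: v0=E3 v1=E4 downbeat P8
bar 4: v0=D3 v1=B3 downbeat M6
bar 5: v0=F3 v1=A3 downbeat M3
bar 6: v0=E3 v1=C4 downbeat m6
bar 7: v0=G3 v1=E4 downbeat M6
bar 8: v0=F3 v1=F4 downbeat P8
  -> R1 @ bar 8 tick 0 v(0, 1): G3/G4 P8 -> F3/F4 P8 similar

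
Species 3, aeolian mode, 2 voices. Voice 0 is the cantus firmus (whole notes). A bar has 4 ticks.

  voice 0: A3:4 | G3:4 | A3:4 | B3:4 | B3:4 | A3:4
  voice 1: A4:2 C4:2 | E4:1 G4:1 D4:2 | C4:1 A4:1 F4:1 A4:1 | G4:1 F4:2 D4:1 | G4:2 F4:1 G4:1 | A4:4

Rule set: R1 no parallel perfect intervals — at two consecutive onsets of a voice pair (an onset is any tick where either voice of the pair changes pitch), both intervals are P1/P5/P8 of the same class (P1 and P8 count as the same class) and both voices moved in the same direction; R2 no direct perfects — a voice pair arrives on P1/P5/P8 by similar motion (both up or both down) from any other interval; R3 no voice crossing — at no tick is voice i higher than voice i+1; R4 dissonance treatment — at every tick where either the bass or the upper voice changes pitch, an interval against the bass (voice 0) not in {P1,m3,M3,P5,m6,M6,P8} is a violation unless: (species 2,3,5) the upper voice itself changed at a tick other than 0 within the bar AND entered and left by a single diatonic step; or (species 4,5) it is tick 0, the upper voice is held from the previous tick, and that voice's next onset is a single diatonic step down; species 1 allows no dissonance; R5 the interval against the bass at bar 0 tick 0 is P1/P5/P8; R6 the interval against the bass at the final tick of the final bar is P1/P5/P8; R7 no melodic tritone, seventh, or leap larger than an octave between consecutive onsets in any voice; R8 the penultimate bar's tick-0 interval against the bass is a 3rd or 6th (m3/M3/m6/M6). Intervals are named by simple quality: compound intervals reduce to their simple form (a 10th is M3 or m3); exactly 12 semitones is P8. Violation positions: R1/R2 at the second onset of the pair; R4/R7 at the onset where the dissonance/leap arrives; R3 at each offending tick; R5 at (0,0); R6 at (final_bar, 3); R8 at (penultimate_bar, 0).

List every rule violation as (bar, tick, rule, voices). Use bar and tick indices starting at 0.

bar 0: v0=A3 v1=A4 downbeat P8
bar 1: v0=G3 v1=E4 downbeat M6
bar 2: v0=A3 v1=C4 downbeat m3
bar 3: v0=B3 v1=G4 downbeat m6
bar 4: v0=B3 v1=G4 downbeat m6
bar 5: v0=A3 v1=A4 downbeat P8
  -> R4 @ bar 3 tick 1 v(0, 1): B3/F4 TT untreated

(3, 1, R4, (0, 1))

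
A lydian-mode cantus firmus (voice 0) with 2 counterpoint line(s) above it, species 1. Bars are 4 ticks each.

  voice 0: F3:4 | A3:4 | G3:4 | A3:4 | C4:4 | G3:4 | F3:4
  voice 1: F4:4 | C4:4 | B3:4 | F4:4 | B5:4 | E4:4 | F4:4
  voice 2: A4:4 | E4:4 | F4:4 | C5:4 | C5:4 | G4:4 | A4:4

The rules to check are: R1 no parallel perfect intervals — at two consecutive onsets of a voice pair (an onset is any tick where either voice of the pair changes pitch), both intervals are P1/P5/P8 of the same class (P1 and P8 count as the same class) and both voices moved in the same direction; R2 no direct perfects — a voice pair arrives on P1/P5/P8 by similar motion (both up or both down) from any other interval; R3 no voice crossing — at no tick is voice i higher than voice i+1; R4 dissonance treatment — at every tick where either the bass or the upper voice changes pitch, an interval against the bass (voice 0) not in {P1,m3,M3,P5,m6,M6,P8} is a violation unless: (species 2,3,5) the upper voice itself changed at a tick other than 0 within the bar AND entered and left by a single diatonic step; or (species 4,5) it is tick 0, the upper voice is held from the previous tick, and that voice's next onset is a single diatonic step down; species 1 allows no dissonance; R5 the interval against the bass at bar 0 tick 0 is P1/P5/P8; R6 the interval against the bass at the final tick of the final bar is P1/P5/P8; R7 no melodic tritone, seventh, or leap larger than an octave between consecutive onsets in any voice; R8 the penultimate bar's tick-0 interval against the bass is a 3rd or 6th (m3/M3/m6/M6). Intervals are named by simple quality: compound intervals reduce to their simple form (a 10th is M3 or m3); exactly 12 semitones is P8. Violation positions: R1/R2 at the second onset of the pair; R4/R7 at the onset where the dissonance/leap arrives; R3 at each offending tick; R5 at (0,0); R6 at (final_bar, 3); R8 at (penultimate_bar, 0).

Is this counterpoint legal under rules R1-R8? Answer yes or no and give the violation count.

No (14 violations)

bar 0: v0=F3 v1=F4 v2=A4 (M3)
bar 1: v0=A3 v1=C4 v2=E4 (P5)
bar 2: v0=G3 v1=B3 v2=F4 (m7)
bar 3: v0=A3 v1=F4 v2=C5 (m3)
bar 4: v0=C4 v1=B5 v2=C5 (P8)
bar 5: v0=G3 v1=E4 v2=G4 (P8)
bar 6: v0=F3 v1=F4 v2=A4 (M3)
  R5 @ bar0.0: opens on M3
  R4 @ bar2.0: G3/F4 m7 untreated
  R2 @ bar3.0: B3/F4 TT -> F4/C5 P5 similar
  R7 @ bar3.0: B3->F4 leap 6st
  R3 @ bar4.0: B5 above C5
  R4 @ bar4.0: C4/B5 M7 untreated
  R7 @ bar4.0: F4->B5 leap 18st
  R3 @ bar4.1: B5 above C5
  R3 @ bar4.2: B5 above C5
  R3 @ bar4.3: B5 above C5
  R1 @ bar5.0: C4/C5 P8 -> G3/G4 P8 similar
  R7 @ bar5.0: B5->E4 leap 19st
  R8 @ bar5.0: penult P8 not 3rd/6th
  R6 @ bar6.3: closes on M3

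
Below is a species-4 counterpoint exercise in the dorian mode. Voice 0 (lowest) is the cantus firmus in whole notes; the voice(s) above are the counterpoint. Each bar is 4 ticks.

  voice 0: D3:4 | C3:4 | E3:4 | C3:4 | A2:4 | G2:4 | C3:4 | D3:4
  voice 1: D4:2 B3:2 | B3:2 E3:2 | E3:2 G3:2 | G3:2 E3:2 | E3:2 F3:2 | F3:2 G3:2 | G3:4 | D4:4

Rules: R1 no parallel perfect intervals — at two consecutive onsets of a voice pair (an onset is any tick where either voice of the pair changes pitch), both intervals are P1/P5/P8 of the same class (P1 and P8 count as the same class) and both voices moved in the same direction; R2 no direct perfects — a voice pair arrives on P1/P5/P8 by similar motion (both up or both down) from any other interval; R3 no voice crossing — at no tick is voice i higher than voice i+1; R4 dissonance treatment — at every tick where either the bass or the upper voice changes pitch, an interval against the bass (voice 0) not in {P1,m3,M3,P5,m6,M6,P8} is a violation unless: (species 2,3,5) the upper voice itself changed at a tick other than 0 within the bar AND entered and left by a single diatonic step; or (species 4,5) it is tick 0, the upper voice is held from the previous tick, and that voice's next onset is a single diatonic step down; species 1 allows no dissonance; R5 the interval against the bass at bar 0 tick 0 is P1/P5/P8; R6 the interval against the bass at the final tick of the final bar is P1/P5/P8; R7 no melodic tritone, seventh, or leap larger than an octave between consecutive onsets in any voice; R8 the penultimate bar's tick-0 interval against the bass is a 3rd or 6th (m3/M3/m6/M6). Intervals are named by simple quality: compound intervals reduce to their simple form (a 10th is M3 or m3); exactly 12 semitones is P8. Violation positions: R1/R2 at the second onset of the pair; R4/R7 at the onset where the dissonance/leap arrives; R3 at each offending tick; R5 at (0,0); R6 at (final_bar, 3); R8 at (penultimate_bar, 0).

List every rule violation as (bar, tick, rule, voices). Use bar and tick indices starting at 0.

bar 0: v0=D3 v1=D4 downbeat P8
bar 1: v0=C3 v1=B3 downbeat M7
bar 2: v0=E3 v1=E3 downbeat P1
bar 3: v0=C3 v1=G3 downbeat P5
bar 4: v0=A2 v1=E3 downbeat P5
bar 5: v0=G2 v1=F3 downbeat m7
bar 6: v0=C3 v1=G3 downbeat P5
bar 7: v0=D3 v1=D4 downbeat P8
  -> R4 @ bar 1 tick 0 v(0, 1): C3/B3 M7 untreated
  -> R4 @ bar 5 tick 0 v(0, 1): G2/F3 m7 untreated
  -> R8 @ bar 6 tick 0 v(0, 1): penult P5 not 3rd/6th
  -> R2 @ bar 7 tick 0 v(0, 1): C3/G3 P5 -> D3/D4 P8 similar

(1, 0, R4, (0, 1))
(5, 0, R4, (0, 1))
(6, 0, R8, (0, 1))
(7, 0, R2, (0, 1))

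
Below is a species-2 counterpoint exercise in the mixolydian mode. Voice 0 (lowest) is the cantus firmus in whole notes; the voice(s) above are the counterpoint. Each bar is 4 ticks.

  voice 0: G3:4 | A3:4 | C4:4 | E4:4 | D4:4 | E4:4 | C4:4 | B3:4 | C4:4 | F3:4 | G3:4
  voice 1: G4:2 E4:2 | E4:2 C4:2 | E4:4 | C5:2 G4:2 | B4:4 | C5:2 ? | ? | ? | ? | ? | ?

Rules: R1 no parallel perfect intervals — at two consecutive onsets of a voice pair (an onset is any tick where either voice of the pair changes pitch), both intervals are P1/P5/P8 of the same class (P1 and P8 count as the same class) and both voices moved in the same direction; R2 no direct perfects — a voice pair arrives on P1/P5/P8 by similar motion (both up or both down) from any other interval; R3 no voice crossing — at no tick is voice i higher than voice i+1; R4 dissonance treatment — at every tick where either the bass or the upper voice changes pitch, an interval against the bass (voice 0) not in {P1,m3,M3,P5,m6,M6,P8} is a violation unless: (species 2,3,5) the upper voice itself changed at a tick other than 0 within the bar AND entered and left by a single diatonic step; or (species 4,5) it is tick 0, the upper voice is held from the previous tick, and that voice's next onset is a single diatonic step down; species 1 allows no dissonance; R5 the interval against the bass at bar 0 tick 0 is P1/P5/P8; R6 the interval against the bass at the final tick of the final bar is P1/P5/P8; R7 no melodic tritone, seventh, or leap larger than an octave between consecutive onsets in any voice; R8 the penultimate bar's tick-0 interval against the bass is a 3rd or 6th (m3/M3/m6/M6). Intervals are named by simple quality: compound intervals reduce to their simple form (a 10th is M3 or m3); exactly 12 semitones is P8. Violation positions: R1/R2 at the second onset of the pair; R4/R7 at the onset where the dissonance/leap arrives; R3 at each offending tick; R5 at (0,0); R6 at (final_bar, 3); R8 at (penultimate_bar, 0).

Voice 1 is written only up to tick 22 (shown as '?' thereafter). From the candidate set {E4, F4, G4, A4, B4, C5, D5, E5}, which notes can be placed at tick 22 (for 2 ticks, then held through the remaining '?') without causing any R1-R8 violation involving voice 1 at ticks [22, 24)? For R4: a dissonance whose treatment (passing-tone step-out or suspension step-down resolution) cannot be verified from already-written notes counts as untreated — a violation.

{B4, C5, E4, E5, G4}

E4: legal
F4: violates R4
G4: legal
A4: violates R4
B4: legal
C5: legal
D5: violates R4
E5: legal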